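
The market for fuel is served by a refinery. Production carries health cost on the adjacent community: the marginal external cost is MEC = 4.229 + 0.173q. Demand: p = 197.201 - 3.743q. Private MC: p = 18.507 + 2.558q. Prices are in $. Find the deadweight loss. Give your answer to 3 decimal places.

Market equilibrium (private): 18.507 + 2.558q = 197.201 - 3.743q → q_m = 28.3596.
Social marginal cost = private MC + MEC = 22.736 + 2.731q.
Set SMC = demand: 22.736 + 2.731q = 197.201 - 3.743q → q* = 26.9486.
Height of the DWL triangle at q_m is SMC(q_m) − demand(q_m) = MEC(q_m) = 9.1352.
DWL = ½ × 1.4110 × 9.1352 = 6.4449.

DWL = $6.445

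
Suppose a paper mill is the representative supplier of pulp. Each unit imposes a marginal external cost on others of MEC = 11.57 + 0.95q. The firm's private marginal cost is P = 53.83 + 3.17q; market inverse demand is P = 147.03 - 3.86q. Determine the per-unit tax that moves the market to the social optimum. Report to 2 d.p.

tax = 21.29 per unit

Social marginal cost = private MC + MEC = 65.40 + 4.12q.
Set SMC = demand: 65.40 + 4.12q = 147.03 - 3.86q → q* = 10.2293.
The Pigouvian tax equals MEC at q*: 11.57 + 0.95×10.2293 = 21.2878.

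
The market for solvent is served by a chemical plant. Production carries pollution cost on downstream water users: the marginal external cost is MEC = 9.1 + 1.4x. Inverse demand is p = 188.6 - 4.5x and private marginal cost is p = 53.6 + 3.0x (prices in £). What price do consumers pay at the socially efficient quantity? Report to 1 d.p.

P = £124.9

Social marginal cost = private MC + MEC = 62.7 + 4.4x.
Set SMC = demand: 62.7 + 4.4x = 188.6 - 4.5x → x* = 14.1461.
Consumer price on the demand curve at x*: 188.6 − 4.5×14.1461 = 124.9426.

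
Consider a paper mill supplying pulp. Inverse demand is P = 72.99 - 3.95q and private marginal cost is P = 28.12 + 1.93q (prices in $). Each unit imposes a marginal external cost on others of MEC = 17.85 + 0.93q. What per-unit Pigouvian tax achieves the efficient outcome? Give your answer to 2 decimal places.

tax = $21.54 per unit

Social marginal cost = private MC + MEC = 45.97 + 2.86q.
Set SMC = demand: 45.97 + 2.86q = 72.99 - 3.95q → q* = 3.9677.
The Pigouvian tax equals MEC at q*: 17.85 + 0.93×3.9677 = 21.5400.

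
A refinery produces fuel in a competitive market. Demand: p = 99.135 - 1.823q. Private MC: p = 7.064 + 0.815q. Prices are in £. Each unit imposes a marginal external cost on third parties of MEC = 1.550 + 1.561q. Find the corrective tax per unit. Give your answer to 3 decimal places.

Social marginal cost = private MC + MEC = 8.614 + 2.376q.
Set SMC = demand: 8.614 + 2.376q = 99.135 - 1.823q → q* = 21.5578.
The Pigouvian tax equals MEC at q*: 1.550 + 1.561×21.5578 = 35.2017.

tax = £35.202 per unit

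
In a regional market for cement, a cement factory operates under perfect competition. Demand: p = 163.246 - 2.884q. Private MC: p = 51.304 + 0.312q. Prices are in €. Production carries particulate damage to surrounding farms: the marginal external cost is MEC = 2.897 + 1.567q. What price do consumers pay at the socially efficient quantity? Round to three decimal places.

Social marginal cost = private MC + MEC = 54.201 + 1.879q.
Set SMC = demand: 54.201 + 1.879q = 163.246 - 2.884q → q* = 22.8942.
Consumer price on the demand curve at q*: 163.246 − 2.884×22.8942 = 97.2191.

P = €97.219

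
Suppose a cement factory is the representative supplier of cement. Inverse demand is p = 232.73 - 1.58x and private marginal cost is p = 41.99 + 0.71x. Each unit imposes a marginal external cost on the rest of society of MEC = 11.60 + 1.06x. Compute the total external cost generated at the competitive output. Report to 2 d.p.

Market equilibrium (private): 41.99 + 0.71x = 232.73 - 1.58x → x_m = 83.2926.
Total external cost = ∫₀^{x_m} (11.60 + 1.06x) dx = 11.60×83.2926 + ½×1.06×83.2926² = 4643.1525.

4643.15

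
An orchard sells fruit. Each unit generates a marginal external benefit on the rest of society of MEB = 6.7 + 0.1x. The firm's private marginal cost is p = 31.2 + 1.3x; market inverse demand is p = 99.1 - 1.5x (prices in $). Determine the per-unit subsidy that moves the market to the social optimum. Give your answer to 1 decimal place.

subsidy = $9.5 per unit

Social marginal cost = private MC − MEB = 24.5 + 1.2x.
Set SMC = demand: 24.5 + 1.2x = 99.1 - 1.5x → x* = 27.6296.
The Pigouvian subsidy equals MEB at x*: 6.7 + 0.1×27.6296 = 9.4630.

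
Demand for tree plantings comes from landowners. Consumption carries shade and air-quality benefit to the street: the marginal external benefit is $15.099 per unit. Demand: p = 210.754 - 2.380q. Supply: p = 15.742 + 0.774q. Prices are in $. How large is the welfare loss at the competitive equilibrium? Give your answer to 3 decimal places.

DWL = $36.141

Market equilibrium (private): 15.742 + 0.774q = 210.754 - 2.380q → q_m = 61.8301.
Social marginal benefit = demand + MEB = 225.853 - 2.380q.
Set SMB = MC: 225.853 - 2.380q = 15.742 + 0.774q → q* = 66.6173.
The welfare-loss triangle has base |q_m − q*| and height MEB(q_m) (the vertical gap between SMB and MC is zero at q* and MEB at q_m).
DWL = ½ × 4.7872 × 15.0990 = 36.1410.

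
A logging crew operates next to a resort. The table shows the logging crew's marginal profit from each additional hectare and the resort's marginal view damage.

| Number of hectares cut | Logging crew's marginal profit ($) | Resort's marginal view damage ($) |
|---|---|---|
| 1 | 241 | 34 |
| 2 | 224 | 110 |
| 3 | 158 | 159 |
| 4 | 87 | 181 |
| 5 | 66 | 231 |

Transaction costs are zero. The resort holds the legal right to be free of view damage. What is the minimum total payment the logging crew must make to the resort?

$144

Efficient level: marginal profit ≥ marginal view damage through level 2, so k* = 2.
With the resort holding the right, the logging crew must at least compensate total damage at k*: 34 + 110 = 144.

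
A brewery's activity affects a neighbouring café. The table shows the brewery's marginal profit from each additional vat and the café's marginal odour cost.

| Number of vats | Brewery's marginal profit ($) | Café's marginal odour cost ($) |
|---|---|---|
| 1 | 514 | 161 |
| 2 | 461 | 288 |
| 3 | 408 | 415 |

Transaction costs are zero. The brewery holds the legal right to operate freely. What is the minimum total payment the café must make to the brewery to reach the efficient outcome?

$408

Left alone the brewery would choose level 3 (marginal profit stays positive).
Efficient level: k* = 2 (marginal profit ≥ marginal odour cost through 2).
The café must at least cover the brewery's forgone profit from cutting 3→2: 408 = 408.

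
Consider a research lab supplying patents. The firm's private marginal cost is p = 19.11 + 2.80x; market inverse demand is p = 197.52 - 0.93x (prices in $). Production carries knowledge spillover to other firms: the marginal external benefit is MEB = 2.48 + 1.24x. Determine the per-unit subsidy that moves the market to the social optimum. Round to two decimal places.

Social marginal cost = private MC − MEB = 16.63 + 1.56x.
Set SMC = demand: 16.63 + 1.56x = 197.52 - 0.93x → x* = 72.6466.
The Pigouvian subsidy equals MEB at x*: 2.48 + 1.24×72.6466 = 92.5618.

subsidy = $92.56 per unit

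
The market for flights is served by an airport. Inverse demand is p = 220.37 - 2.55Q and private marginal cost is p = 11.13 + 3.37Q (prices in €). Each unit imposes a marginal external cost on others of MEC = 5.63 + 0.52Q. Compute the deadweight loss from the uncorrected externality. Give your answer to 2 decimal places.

Market equilibrium (private): 11.13 + 3.37Q = 220.37 - 2.55Q → Q_m = 35.3446.
Social marginal cost = private MC + MEC = 16.76 + 3.89Q.
Set SMC = demand: 16.76 + 3.89Q = 220.37 - 2.55Q → Q* = 31.6165.
The welfare-loss triangle has base |Q_m − Q*| and height MEC(Q_m) (the vertical gap between SMC and demand is zero at Q* and MEC at Q_m).
DWL = ½ × 3.7281 × 24.0092 = 44.7543.

DWL = €44.75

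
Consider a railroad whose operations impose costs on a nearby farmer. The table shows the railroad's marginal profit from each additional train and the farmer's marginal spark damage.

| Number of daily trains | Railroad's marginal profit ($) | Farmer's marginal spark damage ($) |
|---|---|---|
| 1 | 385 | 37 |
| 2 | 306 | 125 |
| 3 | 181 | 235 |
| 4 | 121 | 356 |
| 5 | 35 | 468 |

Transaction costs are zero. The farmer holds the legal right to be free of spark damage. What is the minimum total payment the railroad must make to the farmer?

$162

Efficient level: marginal profit ≥ marginal spark damage through level 2, so k* = 2.
With the farmer holding the right, the railroad must at least compensate total damage at k*: 37 + 125 = 162.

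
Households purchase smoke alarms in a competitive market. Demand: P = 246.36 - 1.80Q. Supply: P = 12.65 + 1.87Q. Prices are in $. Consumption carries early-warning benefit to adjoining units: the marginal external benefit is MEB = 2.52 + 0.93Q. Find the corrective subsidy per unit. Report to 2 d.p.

subsidy = $82.70 per unit

Social marginal benefit = demand + MEB = 248.88 - 0.87Q.
Set SMB = MC: 248.88 - 0.87Q = 12.65 + 1.87Q → Q* = 86.2153.
The Pigouvian subsidy equals MEB at Q*: 2.52 + 0.93×86.2153 = 82.7002.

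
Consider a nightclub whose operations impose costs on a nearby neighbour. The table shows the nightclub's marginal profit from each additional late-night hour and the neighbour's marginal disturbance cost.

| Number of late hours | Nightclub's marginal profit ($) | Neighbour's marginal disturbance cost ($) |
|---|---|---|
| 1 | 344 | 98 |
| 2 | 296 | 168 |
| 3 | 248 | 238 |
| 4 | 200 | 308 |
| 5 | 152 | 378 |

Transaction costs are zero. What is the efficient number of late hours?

3

Bargaining reaches the level where marginal profit last exceeds marginal disturbance cost.
That holds through level 3 (248 ≥ 238) but not at 4 (200 < 308).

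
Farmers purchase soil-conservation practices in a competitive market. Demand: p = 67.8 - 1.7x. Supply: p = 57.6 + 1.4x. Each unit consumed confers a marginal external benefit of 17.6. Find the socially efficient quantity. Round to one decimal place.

Social marginal benefit = demand + MEB = 85.4 - 1.7x.
Set SMB = MC: 85.4 - 1.7x = 57.6 + 1.4x → x* = 8.9677.

x* = 9.0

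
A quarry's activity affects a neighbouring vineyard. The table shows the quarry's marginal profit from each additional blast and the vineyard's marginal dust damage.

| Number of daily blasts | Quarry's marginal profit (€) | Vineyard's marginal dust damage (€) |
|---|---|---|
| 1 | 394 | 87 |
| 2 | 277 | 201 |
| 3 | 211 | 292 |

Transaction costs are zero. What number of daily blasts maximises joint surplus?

2

Bargaining reaches the level where marginal profit last exceeds marginal dust damage.
That holds through level 2 (277 ≥ 201) but not at 3 (211 < 292).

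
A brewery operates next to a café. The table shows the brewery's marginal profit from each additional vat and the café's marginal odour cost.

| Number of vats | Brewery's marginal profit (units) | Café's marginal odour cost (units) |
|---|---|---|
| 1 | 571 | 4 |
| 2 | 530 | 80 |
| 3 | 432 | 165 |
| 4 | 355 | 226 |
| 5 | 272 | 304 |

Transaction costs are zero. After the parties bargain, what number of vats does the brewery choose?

Bargaining reaches the level where marginal profit last exceeds marginal odour cost.
That holds through level 4 (355 ≥ 226) but not at 5 (272 < 304).

4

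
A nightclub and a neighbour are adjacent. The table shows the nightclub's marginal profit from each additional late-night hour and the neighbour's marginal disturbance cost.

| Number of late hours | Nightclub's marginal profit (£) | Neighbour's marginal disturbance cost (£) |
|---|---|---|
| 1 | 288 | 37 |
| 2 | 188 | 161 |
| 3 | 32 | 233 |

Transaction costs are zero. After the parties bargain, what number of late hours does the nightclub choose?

Bargaining reaches the level where marginal profit last exceeds marginal disturbance cost.
That holds through level 2 (188 ≥ 161) but not at 3 (32 < 233).

2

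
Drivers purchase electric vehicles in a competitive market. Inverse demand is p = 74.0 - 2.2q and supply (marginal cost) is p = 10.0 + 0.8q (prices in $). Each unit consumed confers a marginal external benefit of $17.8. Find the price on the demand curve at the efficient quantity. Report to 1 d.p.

Social marginal benefit = demand + MEB = 91.8 - 2.2q.
Set SMB = MC: 91.8 - 2.2q = 10.0 + 0.8q → q* = 27.2667.
Consumer price on the demand curve at q*: 74.0 − 2.2×27.2667 = 14.0133.

P = $14.0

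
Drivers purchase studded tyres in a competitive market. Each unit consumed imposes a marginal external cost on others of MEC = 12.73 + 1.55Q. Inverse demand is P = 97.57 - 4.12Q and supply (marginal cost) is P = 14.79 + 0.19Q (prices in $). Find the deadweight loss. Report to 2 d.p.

DWL = $154.12

Market equilibrium (private): 14.79 + 0.19Q = 97.57 - 4.12Q → Q_m = 19.2065.
Social marginal benefit = demand − MEC = 84.84 - 5.67Q.
Set SMB = MC: 84.84 - 5.67Q = 14.79 + 0.19Q → Q* = 11.9539.
Between Q* and Q_m the wedge MC − SMB runs linearly from 0 to MEC(Q_m), so the loss is a triangle.
DWL = ½ × 7.2526 × 42.5001 = 154.1181.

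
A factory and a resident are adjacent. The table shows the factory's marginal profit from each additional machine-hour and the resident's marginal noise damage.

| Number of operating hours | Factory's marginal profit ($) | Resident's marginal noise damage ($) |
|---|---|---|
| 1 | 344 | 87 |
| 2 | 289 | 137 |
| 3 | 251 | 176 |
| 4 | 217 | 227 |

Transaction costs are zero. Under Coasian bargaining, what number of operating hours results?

3

Bargaining reaches the level where marginal profit last exceeds marginal noise damage.
That holds through level 3 (251 ≥ 176) but not at 4 (217 < 227).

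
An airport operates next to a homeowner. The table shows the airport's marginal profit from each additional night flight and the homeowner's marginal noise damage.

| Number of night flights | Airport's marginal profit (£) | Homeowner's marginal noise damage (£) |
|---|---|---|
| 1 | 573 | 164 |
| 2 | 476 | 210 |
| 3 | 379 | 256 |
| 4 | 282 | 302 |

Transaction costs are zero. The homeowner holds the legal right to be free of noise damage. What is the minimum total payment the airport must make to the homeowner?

£630

Efficient level: marginal profit ≥ marginal noise damage through level 3, so k* = 3.
With the homeowner holding the right, the airport must at least compensate total damage at k*: 164 + 210 + 256 = 630.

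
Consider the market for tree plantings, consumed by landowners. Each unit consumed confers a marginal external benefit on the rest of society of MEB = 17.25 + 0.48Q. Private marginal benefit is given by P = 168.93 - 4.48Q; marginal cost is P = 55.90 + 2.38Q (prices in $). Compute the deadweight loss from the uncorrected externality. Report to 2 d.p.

DWL = $49.61

Market equilibrium (private): 55.90 + 2.38Q = 168.93 - 4.48Q → Q_m = 16.4767.
Social marginal benefit = demand + MEB = 186.18 - 4.00Q.
Set SMB = MC: 186.18 - 4.00Q = 55.90 + 2.38Q → Q* = 20.4201.
Height of the DWL triangle at Q_m is SMB(Q_m) − MC(Q_m) = MEB(Q_m) = 25.1588.
DWL = ½ × 3.9434 × 25.1588 = 49.6056.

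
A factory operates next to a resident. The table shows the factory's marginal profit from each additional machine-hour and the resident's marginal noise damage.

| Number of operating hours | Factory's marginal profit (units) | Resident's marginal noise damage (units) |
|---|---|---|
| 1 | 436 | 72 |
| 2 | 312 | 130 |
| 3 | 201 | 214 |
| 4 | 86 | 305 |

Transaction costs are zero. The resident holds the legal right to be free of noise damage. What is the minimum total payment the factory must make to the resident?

Efficient level: marginal profit ≥ marginal noise damage through level 2, so k* = 2.
With the resident holding the right, the factory must at least compensate total damage at k*: 72 + 130 = 202.

202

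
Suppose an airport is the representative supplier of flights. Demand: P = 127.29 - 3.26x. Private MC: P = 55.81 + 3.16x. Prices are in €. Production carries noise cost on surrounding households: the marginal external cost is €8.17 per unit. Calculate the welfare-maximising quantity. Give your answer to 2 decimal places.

x* = 9.86

Social marginal cost = private MC + MEC = 63.98 + 3.16x.
Set SMC = demand: 63.98 + 3.16x = 127.29 - 3.26x → x* = 9.8614.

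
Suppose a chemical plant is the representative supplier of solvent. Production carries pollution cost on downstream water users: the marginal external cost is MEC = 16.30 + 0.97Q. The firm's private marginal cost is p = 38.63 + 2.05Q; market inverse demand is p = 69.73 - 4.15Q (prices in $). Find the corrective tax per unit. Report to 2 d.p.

Social marginal cost = private MC + MEC = 54.93 + 3.02Q.
Set SMC = demand: 54.93 + 3.02Q = 69.73 - 4.15Q → Q* = 2.0642.
The Pigouvian tax equals MEC at Q*: 16.30 + 0.97×2.0642 = 18.3023.

tax = $18.30 per unit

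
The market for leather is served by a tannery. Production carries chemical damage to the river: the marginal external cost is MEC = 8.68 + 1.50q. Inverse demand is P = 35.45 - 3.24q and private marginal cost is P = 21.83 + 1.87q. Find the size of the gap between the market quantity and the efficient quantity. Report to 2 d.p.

1.92 units

Market equilibrium (private): 21.83 + 1.87q = 35.45 - 3.24q → q_m = 2.6654.
Social marginal cost = private MC + MEC = 30.51 + 3.37q.
Set SMC = demand: 30.51 + 3.37q = 35.45 - 3.24q → q* = 0.7474.
Gap = |2.6654 − 0.7474| = 1.9180.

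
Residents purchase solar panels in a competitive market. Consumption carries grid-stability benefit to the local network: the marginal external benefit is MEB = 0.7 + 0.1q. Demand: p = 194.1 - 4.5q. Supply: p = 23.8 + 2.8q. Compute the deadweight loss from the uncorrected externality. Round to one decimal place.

Market equilibrium (private): 23.8 + 2.8q = 194.1 - 4.5q → q_m = 23.3288.
Social marginal benefit = demand + MEB = 194.8 - 4.4q.
Set SMB = MC: 194.8 - 4.4q = 23.8 + 2.8q → q* = 23.7500.
Between q* and q_m the wedge SMB − MC runs linearly from 0 to MEB(q_m), so the loss is a triangle.
DWL = ½ × 0.4212 × 3.0329 = 0.6387.

DWL = 0.6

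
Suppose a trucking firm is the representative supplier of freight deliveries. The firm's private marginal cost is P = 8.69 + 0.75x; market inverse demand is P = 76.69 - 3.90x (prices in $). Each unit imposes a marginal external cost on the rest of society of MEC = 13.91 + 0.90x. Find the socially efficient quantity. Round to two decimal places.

Social marginal cost = private MC + MEC = 22.60 + 1.65x.
Set SMC = demand: 22.60 + 1.65x = 76.69 - 3.90x → x* = 9.7459.

x* = 9.75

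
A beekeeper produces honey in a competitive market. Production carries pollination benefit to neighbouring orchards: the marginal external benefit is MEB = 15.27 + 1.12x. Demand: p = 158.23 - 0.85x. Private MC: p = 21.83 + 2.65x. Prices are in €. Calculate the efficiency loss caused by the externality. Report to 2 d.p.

Market equilibrium (private): 21.83 + 2.65x = 158.23 - 0.85x → x_m = 38.9714.
Social marginal cost = private MC − MEB = 6.56 + 1.53x.
Set SMC = demand: 6.56 + 1.53x = 158.23 - 0.85x → x* = 63.7269.
Between x* and x_m the wedge demand − SMC runs linearly from 0 to MEB(x_m), so the loss is a triangle.
DWL = ½ × 24.7555 × 58.9180 = 729.2723.

DWL = €729.27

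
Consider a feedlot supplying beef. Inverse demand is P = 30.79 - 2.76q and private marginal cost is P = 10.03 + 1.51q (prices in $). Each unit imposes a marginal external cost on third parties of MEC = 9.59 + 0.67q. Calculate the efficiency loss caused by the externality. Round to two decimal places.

Market equilibrium (private): 10.03 + 1.51q = 30.79 - 2.76q → q_m = 4.8618.
Social marginal cost = private MC + MEC = 19.62 + 2.18q.
Set SMC = demand: 19.62 + 2.18q = 30.79 - 2.76q → q* = 2.2611.
The welfare-loss triangle has base |q_m − q*| and height MEC(q_m) (the vertical gap between SMC and demand is zero at q* and MEC at q_m).
DWL = ½ × 2.6007 × 12.8474 = 16.7061.

DWL = $16.71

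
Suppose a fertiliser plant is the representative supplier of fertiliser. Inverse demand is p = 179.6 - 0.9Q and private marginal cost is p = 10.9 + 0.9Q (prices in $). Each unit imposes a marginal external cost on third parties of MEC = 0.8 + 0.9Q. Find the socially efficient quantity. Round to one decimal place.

Social marginal cost = private MC + MEC = 11.7 + 1.8Q.
Set SMC = demand: 11.7 + 1.8Q = 179.6 - 0.9Q → Q* = 62.1852.

Q* = 62.2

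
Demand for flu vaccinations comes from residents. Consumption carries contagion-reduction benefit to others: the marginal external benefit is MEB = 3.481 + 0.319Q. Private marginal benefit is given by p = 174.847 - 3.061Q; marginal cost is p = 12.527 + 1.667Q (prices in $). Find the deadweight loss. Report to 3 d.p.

Market equilibrium (private): 12.527 + 1.667Q = 174.847 - 3.061Q → Q_m = 34.3316.
Social marginal benefit = demand + MEB = 178.328 - 2.742Q.
Set SMB = MC: 178.328 - 2.742Q = 12.527 + 1.667Q → Q* = 37.6051.
Height of the DWL triangle at Q_m is SMB(Q_m) − MC(Q_m) = MEB(Q_m) = 14.4328.
DWL = ½ × 3.2735 × 14.4328 = 23.6229.

DWL = $23.623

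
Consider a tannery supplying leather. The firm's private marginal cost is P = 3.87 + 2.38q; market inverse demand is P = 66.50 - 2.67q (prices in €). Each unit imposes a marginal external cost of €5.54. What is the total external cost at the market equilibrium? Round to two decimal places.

€68.71

Market equilibrium (private): 3.87 + 2.38q = 66.50 - 2.67q → q_m = 12.4020.
Total external cost = MEC × q_m = 5.54 × 12.4020 = 68.7071.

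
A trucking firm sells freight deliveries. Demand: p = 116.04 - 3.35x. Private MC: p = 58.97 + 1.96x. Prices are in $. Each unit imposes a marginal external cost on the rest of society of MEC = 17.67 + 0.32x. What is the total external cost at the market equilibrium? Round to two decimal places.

Market equilibrium (private): 58.97 + 1.96x = 116.04 - 3.35x → x_m = 10.7476.
Total external cost = ∫₀^{x_m} (17.67 + 0.32x) dx = 17.67×10.7476 + ½×0.32×10.7476² = 208.3918.

$208.39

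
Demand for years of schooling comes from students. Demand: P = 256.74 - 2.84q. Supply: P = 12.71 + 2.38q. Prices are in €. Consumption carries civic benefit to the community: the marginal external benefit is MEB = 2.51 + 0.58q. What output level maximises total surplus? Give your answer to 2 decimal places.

Social marginal benefit = demand + MEB = 259.25 - 2.26q.
Set SMB = MC: 259.25 - 2.26q = 12.71 + 2.38q → q* = 53.1336.

q* = 53.13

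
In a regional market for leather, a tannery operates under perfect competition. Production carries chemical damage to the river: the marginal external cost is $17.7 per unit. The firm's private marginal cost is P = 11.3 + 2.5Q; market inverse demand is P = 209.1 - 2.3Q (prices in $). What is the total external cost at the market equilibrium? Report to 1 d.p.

$729.4

Market equilibrium (private): 11.3 + 2.5Q = 209.1 - 2.3Q → Q_m = 41.2083.
Total external cost = MEC × Q_m = 17.7 × 41.2083 = 729.3869.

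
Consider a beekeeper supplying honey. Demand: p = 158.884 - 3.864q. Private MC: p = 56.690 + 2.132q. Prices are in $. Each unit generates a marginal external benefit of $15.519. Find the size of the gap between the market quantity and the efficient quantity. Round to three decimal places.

Market equilibrium (private): 56.690 + 2.132q = 158.884 - 3.864q → q_m = 17.0437.
Social marginal cost = private MC − MEB = 41.171 + 2.132q.
Set SMC = demand: 41.171 + 2.132q = 158.884 - 3.864q → q* = 19.6319.
Gap = |17.0437 − 19.6319| = 2.5882.

2.588 units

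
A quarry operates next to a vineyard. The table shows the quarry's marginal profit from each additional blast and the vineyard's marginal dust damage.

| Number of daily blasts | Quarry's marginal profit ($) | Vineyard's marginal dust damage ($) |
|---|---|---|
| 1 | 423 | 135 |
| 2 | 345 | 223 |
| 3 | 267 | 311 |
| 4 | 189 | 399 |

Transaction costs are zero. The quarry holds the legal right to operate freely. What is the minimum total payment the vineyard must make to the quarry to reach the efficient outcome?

Left alone the quarry would choose level 4 (marginal profit stays positive).
Efficient level: k* = 2 (marginal profit ≥ marginal dust damage through 2).
The vineyard must at least cover the quarry's forgone profit from cutting 4→2: 267 + 189 = 456.

$456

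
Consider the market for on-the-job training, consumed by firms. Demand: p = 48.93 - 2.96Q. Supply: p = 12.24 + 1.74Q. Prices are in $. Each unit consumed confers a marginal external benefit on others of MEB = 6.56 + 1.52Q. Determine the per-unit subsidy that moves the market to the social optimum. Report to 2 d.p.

subsidy = $27.23 per unit

Social marginal benefit = demand + MEB = 55.49 - 1.44Q.
Set SMB = MC: 55.49 - 1.44Q = 12.24 + 1.74Q → Q* = 13.6006.
The Pigouvian subsidy equals MEB at Q*: 6.56 + 1.52×13.6006 = 27.2329.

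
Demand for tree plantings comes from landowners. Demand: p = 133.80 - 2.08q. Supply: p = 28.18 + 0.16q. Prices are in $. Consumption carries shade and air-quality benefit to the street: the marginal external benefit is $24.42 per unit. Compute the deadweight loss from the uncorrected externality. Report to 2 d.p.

DWL = $133.11

Market equilibrium (private): 28.18 + 0.16q = 133.80 - 2.08q → q_m = 47.1518.
Social marginal benefit = demand + MEB = 158.22 - 2.08q.
Set SMB = MC: 158.22 - 2.08q = 28.18 + 0.16q → q* = 58.0536.
The welfare-loss triangle has base |q_m − q*| and height MEB(q_m) (the vertical gap between SMB and MC is zero at q* and MEB at q_m).
DWL = ½ × 10.9018 × 24.4200 = 133.1110.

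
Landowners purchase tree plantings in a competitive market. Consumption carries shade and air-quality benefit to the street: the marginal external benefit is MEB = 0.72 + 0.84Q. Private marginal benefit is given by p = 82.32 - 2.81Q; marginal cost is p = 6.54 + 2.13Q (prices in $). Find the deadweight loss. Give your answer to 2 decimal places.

DWL = $22.57

Market equilibrium (private): 6.54 + 2.13Q = 82.32 - 2.81Q → Q_m = 15.3401.
Social marginal benefit = demand + MEB = 83.04 - 1.97Q.
Set SMB = MC: 83.04 - 1.97Q = 6.54 + 2.13Q → Q* = 18.6585.
Between Q* and Q_m the wedge SMB − MC runs linearly from 0 to MEB(Q_m), so the loss is a triangle.
DWL = ½ × 3.3184 × 13.6057 = 22.5746.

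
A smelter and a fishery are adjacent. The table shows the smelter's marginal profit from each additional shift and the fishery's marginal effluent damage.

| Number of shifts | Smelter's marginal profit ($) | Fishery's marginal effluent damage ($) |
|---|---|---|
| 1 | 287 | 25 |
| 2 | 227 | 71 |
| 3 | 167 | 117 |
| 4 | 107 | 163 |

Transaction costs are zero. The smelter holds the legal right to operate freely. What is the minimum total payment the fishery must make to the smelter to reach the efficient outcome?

$107

Left alone the smelter would choose level 4 (marginal profit stays positive).
Efficient level: k* = 3 (marginal profit ≥ marginal effluent damage through 3).
The fishery must at least cover the smelter's forgone profit from cutting 4→3: 107 = 107.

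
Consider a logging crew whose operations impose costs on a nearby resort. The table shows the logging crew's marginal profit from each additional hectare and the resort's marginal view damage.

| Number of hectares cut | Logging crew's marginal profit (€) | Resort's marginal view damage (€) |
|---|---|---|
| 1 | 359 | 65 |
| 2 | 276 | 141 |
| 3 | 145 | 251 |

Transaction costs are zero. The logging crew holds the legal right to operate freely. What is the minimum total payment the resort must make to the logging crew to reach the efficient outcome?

€145

Left alone the logging crew would choose level 3 (marginal profit stays positive).
Efficient level: k* = 2 (marginal profit ≥ marginal view damage through 2).
The resort must at least cover the logging crew's forgone profit from cutting 3→2: 145 = 145.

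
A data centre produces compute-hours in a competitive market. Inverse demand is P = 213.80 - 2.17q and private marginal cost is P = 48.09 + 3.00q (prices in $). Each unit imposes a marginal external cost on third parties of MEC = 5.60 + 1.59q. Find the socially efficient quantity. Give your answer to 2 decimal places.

q* = 23.68

Social marginal cost = private MC + MEC = 53.69 + 4.59q.
Set SMC = demand: 53.69 + 4.59q = 213.80 - 2.17q → q* = 23.6849.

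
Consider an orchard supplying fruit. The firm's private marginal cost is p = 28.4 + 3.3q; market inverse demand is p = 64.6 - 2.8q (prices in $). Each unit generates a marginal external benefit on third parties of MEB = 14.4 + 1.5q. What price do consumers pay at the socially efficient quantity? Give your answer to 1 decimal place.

Social marginal cost = private MC − MEB = 14.0 + 1.8q.
Set SMC = demand: 14.0 + 1.8q = 64.6 - 2.8q → q* = 11.0000.
Consumer price on the demand curve at q*: 64.6 − 2.8×11.0000 = 33.8000.

P = $33.8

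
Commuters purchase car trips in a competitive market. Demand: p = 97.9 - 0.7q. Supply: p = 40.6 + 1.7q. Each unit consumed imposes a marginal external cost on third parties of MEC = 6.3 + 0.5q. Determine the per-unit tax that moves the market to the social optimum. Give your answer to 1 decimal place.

Social marginal benefit = demand − MEC = 91.6 - 1.2q.
Set SMB = MC: 91.6 - 1.2q = 40.6 + 1.7q → q* = 17.5862.
The Pigouvian tax equals MEC at q*: 6.3 + 0.5×17.5862 = 15.0931.

tax = 15.1 per unit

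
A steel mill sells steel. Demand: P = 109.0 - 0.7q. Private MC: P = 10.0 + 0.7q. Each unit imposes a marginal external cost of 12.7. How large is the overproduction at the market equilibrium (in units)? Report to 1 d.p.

9.1 units

Market equilibrium (private): 10.0 + 0.7q = 109.0 - 0.7q → q_m = 70.7143.
Social marginal cost = private MC + MEC = 22.7 + 0.7q.
Set SMC = demand: 22.7 + 0.7q = 109.0 - 0.7q → q* = 61.6429.
Gap = |70.7143 − 61.6429| = 9.0714.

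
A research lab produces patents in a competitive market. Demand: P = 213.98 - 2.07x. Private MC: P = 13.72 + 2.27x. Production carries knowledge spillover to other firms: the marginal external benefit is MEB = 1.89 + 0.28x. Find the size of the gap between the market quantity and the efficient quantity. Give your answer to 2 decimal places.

Market equilibrium (private): 13.72 + 2.27x = 213.98 - 2.07x → x_m = 46.1429.
Social marginal cost = private MC − MEB = 11.83 + 1.99x.
Set SMC = demand: 11.83 + 1.99x = 213.98 - 2.07x → x* = 49.7906.
Gap = |46.1429 − 49.7906| = 3.6477.

3.65 units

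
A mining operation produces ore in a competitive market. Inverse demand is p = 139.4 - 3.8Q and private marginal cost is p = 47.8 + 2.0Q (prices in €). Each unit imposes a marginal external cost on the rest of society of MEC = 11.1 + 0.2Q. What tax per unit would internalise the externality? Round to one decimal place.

Social marginal cost = private MC + MEC = 58.9 + 2.2Q.
Set SMC = demand: 58.9 + 2.2Q = 139.4 - 3.8Q → Q* = 13.4167.
The Pigouvian tax equals MEC at Q*: 11.1 + 0.2×13.4167 = 13.7833.

tax = €13.8 per unit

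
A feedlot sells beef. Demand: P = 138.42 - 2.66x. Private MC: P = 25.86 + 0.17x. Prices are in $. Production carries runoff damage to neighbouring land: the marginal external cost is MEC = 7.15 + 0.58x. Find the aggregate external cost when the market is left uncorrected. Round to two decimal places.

Market equilibrium (private): 25.86 + 0.17x = 138.42 - 2.66x → x_m = 39.7739.
Total external cost = ∫₀^{x_m} (7.15 + 0.58x) dx = 7.15×39.7739 + ½×0.58×39.7739² = 743.1527.

$743.15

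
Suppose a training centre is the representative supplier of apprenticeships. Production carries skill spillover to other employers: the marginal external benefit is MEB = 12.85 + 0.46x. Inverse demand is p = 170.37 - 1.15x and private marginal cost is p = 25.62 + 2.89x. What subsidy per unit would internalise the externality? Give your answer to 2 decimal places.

subsidy = 33.10 per unit

Social marginal cost = private MC − MEB = 12.77 + 2.43x.
Set SMC = demand: 12.77 + 2.43x = 170.37 - 1.15x → x* = 44.0223.
The Pigouvian subsidy equals MEB at x*: 12.85 + 0.46×44.0223 = 33.1003.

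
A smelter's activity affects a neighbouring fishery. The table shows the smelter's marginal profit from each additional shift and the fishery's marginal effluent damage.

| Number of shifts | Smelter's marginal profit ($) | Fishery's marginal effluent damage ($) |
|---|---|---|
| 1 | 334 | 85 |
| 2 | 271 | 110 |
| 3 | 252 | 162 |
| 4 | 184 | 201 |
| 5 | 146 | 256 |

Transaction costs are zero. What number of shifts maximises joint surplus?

3

Bargaining reaches the level where marginal profit last exceeds marginal effluent damage.
That holds through level 3 (252 ≥ 162) but not at 4 (184 < 201).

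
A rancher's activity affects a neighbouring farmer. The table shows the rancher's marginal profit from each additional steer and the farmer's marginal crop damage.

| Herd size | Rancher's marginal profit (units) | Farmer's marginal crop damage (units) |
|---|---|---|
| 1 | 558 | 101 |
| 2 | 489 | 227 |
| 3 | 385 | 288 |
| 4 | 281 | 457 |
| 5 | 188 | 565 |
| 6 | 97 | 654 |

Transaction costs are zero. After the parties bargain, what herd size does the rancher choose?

Bargaining reaches the level where marginal profit last exceeds marginal crop damage.
That holds through level 3 (385 ≥ 288) but not at 4 (281 < 457).

3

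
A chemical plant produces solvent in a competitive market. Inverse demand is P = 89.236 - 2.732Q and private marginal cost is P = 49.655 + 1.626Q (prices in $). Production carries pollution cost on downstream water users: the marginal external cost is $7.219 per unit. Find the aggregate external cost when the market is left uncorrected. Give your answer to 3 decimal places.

Market equilibrium (private): 49.655 + 1.626Q = 89.236 - 2.732Q → Q_m = 9.0824.
Total external cost = MEC × Q_m = 7.219 × 9.0824 = 65.5658.

$65.566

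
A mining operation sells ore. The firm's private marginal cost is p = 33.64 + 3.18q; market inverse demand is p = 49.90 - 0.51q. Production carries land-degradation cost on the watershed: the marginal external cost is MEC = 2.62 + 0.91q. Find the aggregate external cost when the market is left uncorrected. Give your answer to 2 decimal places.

Market equilibrium (private): 33.64 + 3.18q = 49.90 - 0.51q → q_m = 4.4065.
Total external cost = ∫₀^{q_m} (2.62 + 0.91q) dq = 2.62×4.4065 + ½×0.91×4.4065² = 20.3799.

20.38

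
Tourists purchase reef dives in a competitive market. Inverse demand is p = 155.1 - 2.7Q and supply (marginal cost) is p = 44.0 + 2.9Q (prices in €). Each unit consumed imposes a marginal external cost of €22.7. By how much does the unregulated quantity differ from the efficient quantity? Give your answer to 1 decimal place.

Market equilibrium (private): 44.0 + 2.9Q = 155.1 - 2.7Q → Q_m = 19.8393.
Social marginal benefit = demand − MEC = 132.4 - 2.7Q.
Set SMB = MC: 132.4 - 2.7Q = 44.0 + 2.9Q → Q* = 15.7857.
Gap = |19.8393 − 15.7857| = 4.0536.

4.1 units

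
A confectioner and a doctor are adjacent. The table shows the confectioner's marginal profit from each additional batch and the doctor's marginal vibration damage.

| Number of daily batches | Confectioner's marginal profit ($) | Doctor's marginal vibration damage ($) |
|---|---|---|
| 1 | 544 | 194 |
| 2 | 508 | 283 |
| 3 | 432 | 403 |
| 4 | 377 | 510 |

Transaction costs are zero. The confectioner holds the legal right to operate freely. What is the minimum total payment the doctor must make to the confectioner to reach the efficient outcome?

Left alone the confectioner would choose level 4 (marginal profit stays positive).
Efficient level: k* = 3 (marginal profit ≥ marginal vibration damage through 3).
The doctor must at least cover the confectioner's forgone profit from cutting 4→3: 377 = 377.

$377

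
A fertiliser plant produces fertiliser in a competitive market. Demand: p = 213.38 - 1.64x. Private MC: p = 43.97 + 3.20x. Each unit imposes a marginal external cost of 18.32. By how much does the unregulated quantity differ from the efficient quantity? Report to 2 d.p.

Market equilibrium (private): 43.97 + 3.20x = 213.38 - 1.64x → x_m = 35.0021.
Social marginal cost = private MC + MEC = 62.29 + 3.20x.
Set SMC = demand: 62.29 + 3.20x = 213.38 - 1.64x → x* = 31.2169.
Gap = |35.0021 − 31.2169| = 3.7852.

3.79 units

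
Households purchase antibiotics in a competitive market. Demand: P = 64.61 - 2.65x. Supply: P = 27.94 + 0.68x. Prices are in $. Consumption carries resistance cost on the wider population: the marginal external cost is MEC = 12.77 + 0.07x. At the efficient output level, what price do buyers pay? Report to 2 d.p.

Social marginal benefit = demand − MEC = 51.84 - 2.72x.
Set SMB = MC: 51.84 - 2.72x = 27.94 + 0.68x → x* = 7.0294.
Consumer price on the demand curve at x*: 64.61 − 2.65×7.0294 = 45.9821.

P = $45.98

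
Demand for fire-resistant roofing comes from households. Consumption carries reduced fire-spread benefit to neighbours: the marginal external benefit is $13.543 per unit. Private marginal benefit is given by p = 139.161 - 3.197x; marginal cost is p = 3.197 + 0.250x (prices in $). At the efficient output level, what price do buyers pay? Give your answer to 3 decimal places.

P = $0.497

Social marginal benefit = demand + MEB = 152.704 - 3.197x.
Set SMB = MC: 152.704 - 3.197x = 3.197 + 0.250x → x* = 43.3731.
Consumer price on the demand curve at x*: 139.161 − 3.197×43.3731 = 0.4972.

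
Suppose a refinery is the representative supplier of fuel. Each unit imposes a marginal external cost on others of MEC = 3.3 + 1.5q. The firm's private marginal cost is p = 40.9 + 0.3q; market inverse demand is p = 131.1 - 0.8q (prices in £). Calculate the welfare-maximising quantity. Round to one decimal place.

Social marginal cost = private MC + MEC = 44.2 + 1.8q.
Set SMC = demand: 44.2 + 1.8q = 131.1 - 0.8q → q* = 33.4231.

q* = 33.4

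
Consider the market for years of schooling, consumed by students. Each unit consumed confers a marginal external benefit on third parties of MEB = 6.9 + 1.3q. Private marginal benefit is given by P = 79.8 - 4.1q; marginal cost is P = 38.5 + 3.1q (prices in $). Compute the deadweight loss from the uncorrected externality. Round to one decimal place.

DWL = $17.5

Market equilibrium (private): 38.5 + 3.1q = 79.8 - 4.1q → q_m = 5.7361.
Social marginal benefit = demand + MEB = 86.7 - 2.8q.
Set SMB = MC: 86.7 - 2.8q = 38.5 + 3.1q → q* = 8.1695.
The loss is the area between SMB and MC from q* to q_m; with linear curves that's a triangle of height MEB(q_m).
DWL = ½ × 2.4334 × 14.3569 = 17.4680.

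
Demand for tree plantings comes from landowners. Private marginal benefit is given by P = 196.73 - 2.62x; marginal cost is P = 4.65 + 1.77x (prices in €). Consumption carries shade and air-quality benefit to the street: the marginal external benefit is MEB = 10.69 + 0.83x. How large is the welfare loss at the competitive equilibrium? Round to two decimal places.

Market equilibrium (private): 4.65 + 1.77x = 196.73 - 2.62x → x_m = 43.7540.
Social marginal benefit = demand + MEB = 207.42 - 1.79x.
Set SMB = MC: 207.42 - 1.79x = 4.65 + 1.77x → x* = 56.9579.
The loss is the area between SMB and MC from x* to x_m; with linear curves that's a triangle of height MEB(x_m).
DWL = ½ × 13.2039 × 47.0058 = 310.3299.

DWL = €310.33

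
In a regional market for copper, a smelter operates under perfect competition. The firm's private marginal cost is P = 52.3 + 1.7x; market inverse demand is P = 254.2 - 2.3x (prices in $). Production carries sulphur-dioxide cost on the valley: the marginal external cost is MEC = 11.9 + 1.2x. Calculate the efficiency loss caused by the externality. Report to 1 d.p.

DWL = $505.0

Market equilibrium (private): 52.3 + 1.7x = 254.2 - 2.3x → x_m = 50.4750.
Social marginal cost = private MC + MEC = 64.2 + 2.9x.
Set SMC = demand: 64.2 + 2.9x = 254.2 - 2.3x → x* = 36.5385.
Between x* and x_m the wedge SMC − demand runs linearly from 0 to MEC(x_m), so the loss is a triangle.
DWL = ½ × 13.9365 × 72.4700 = 504.9891.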